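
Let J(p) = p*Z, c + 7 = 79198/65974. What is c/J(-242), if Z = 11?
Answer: 95655/43905697 ≈ 0.0021786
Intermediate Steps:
c = -191310/32987 (c = -7 + 79198/65974 = -7 + 79198*(1/65974) = -7 + 39599/32987 = -191310/32987 ≈ -5.7996)
J(p) = 11*p (J(p) = p*11 = 11*p)
c/J(-242) = -191310/(32987*(11*(-242))) = -191310/32987/(-2662) = -191310/32987*(-1/2662) = 95655/43905697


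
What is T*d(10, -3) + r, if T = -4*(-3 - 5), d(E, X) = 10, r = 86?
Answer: 406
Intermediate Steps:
T = 32 (T = -4*(-8) = 32)
T*d(10, -3) + r = 32*10 + 86 = 320 + 86 = 406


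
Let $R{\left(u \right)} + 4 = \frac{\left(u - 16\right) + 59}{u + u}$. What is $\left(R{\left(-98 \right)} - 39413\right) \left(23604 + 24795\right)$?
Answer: $- \frac{373915041123}{196} \approx -1.9077 \cdot 10^{9}$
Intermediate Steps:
$R{\left(u \right)} = -4 + \frac{43 + u}{2 u}$ ($R{\left(u \right)} = -4 + \frac{\left(u - 16\right) + 59}{u + u} = -4 + \frac{\left(-16 + u\right) + 59}{2 u} = -4 + \left(43 + u\right) \frac{1}{2 u} = -4 + \frac{43 + u}{2 u}$)
$\left(R{\left(-98 \right)} - 39413\right) \left(23604 + 24795\right) = \left(\frac{43 - -686}{2 \left(-98\right)} - 39413\right) \left(23604 + 24795\right) = \left(\frac{1}{2} \left(- \frac{1}{98}\right) \left(43 + 686\right) - 39413\right) 48399 = \left(\frac{1}{2} \left(- \frac{1}{98}\right) 729 - 39413\right) 48399 = \left(- \frac{729}{196} - 39413\right) 48399 = \left(- \frac{7725677}{196}\right) 48399 = - \frac{373915041123}{196}$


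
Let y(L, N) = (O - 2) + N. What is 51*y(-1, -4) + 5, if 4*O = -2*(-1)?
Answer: -551/2 ≈ -275.50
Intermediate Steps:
O = 1/2 (O = (-2*(-1))/4 = (1/4)*2 = 1/2 ≈ 0.50000)
y(L, N) = -3/2 + N (y(L, N) = (1/2 - 2) + N = -3/2 + N)
51*y(-1, -4) + 5 = 51*(-3/2 - 4) + 5 = 51*(-11/2) + 5 = -561/2 + 5 = -551/2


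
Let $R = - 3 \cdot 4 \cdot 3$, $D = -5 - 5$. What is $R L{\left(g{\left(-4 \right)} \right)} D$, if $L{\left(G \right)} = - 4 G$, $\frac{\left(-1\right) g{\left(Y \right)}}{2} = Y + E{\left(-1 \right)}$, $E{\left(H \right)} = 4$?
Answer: $0$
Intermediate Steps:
$g{\left(Y \right)} = -8 - 2 Y$ ($g{\left(Y \right)} = - 2 \left(Y + 4\right) = - 2 \left(4 + Y\right) = -8 - 2 Y$)
$D = -10$ ($D = -5 - 5 = -10$)
$R = -36$ ($R = \left(-3\right) 12 = -36$)
$R L{\left(g{\left(-4 \right)} \right)} D = - 36 \left(- 4 \left(-8 - -8\right)\right) \left(-10\right) = - 36 \left(- 4 \left(-8 + 8\right)\right) \left(-10\right) = - 36 \left(\left(-4\right) 0\right) \left(-10\right) = \left(-36\right) 0 \left(-10\right) = 0 \left(-10\right) = 0$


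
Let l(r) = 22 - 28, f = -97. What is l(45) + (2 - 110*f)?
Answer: 10666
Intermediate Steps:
l(r) = -6
l(45) + (2 - 110*f) = -6 + (2 - 110*(-97)) = -6 + (2 + 10670) = -6 + 10672 = 10666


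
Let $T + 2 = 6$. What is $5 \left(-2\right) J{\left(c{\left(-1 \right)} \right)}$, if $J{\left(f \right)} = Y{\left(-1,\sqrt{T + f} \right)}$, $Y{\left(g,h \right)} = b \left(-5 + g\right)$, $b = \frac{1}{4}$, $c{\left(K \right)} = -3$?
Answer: $15$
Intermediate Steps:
$T = 4$ ($T = -2 + 6 = 4$)
$b = \frac{1}{4} \approx 0.25$
$Y{\left(g,h \right)} = - \frac{5}{4} + \frac{g}{4}$ ($Y{\left(g,h \right)} = \frac{-5 + g}{4} = - \frac{5}{4} + \frac{g}{4}$)
$J{\left(f \right)} = - \frac{3}{2}$ ($J{\left(f \right)} = - \frac{5}{4} + \frac{1}{4} \left(-1\right) = - \frac{5}{4} - \frac{1}{4} = - \frac{3}{2}$)
$5 \left(-2\right) J{\left(c{\left(-1 \right)} \right)} = 5 \left(-2\right) \left(- \frac{3}{2}\right) = \left(-10\right) \left(- \frac{3}{2}\right) = 15$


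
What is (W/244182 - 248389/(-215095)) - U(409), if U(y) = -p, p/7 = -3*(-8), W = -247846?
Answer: 4415546336074/26261163645 ≈ 168.14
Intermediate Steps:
p = 168 (p = 7*(-3*(-8)) = 7*24 = 168)
U(y) = -168 (U(y) = -1*168 = -168)
(W/244182 - 248389/(-215095)) - U(409) = (-247846/244182 - 248389/(-215095)) - 1*(-168) = (-247846*1/244182 - 248389*(-1/215095)) + 168 = (-123923/122091 + 248389/215095) + 168 = 3670843714/26261163645 + 168 = 4415546336074/26261163645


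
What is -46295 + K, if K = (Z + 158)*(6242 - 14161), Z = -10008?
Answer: 77955855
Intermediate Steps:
K = 78002150 (K = (-10008 + 158)*(6242 - 14161) = -9850*(-7919) = 78002150)
-46295 + K = -46295 + 78002150 = 77955855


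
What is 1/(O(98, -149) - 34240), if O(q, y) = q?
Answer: -1/34142 ≈ -2.9289e-5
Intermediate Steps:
1/(O(98, -149) - 34240) = 1/(98 - 34240) = 1/(-34142) = -1/34142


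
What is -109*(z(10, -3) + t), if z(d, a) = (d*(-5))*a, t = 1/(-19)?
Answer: -310541/19 ≈ -16344.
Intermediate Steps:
t = -1/19 ≈ -0.052632
z(d, a) = -5*a*d (z(d, a) = (-5*d)*a = -5*a*d)
-109*(z(10, -3) + t) = -109*(-5*(-3)*10 - 1/19) = -109*(150 - 1/19) = -109*2849/19 = -310541/19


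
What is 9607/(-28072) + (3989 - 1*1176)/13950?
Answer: -27525557/195802200 ≈ -0.14058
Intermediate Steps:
9607/(-28072) + (3989 - 1*1176)/13950 = 9607*(-1/28072) + (3989 - 1176)*(1/13950) = -9607/28072 + 2813*(1/13950) = -9607/28072 + 2813/13950 = -27525557/195802200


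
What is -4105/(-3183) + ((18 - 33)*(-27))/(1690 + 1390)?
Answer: 2786503/1960728 ≈ 1.4212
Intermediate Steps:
-4105/(-3183) + ((18 - 33)*(-27))/(1690 + 1390) = -4105*(-1/3183) - 15*(-27)/3080 = 4105/3183 + 405*(1/3080) = 4105/3183 + 81/616 = 2786503/1960728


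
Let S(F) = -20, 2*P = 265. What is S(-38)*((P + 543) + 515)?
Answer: -23810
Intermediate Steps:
P = 265/2 (P = (½)*265 = 265/2 ≈ 132.50)
S(-38)*((P + 543) + 515) = -20*((265/2 + 543) + 515) = -20*(1351/2 + 515) = -20*2381/2 = -23810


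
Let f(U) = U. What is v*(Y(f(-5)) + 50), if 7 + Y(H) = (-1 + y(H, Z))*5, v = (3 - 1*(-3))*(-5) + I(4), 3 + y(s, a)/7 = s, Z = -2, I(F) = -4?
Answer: 8228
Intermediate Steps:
y(s, a) = -21 + 7*s
v = -34 (v = (3 - 1*(-3))*(-5) - 4 = (3 + 3)*(-5) - 4 = 6*(-5) - 4 = -30 - 4 = -34)
Y(H) = -117 + 35*H (Y(H) = -7 + (-1 + (-21 + 7*H))*5 = -7 + (-22 + 7*H)*5 = -7 + (-110 + 35*H) = -117 + 35*H)
v*(Y(f(-5)) + 50) = -34*((-117 + 35*(-5)) + 50) = -34*((-117 - 175) + 50) = -34*(-292 + 50) = -34*(-242) = 8228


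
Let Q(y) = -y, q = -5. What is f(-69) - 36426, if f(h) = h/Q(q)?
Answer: -182199/5 ≈ -36440.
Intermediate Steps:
f(h) = h/5 (f(h) = h/((-1*(-5))) = h/5)
f(-69) - 36426 = (⅕)*(-69) - 36426 = -69/5 - 36426 = -182199/5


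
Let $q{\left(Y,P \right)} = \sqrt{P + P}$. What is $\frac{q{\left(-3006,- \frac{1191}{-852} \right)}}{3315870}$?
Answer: $\frac{\sqrt{56374}}{470853540} \approx 5.0426 \cdot 10^{-7}$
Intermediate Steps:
$q{\left(Y,P \right)} = \sqrt{2} \sqrt{P}$ ($q{\left(Y,P \right)} = \sqrt{2 P} = \sqrt{2} \sqrt{P}$)
$\frac{q{\left(-3006,- \frac{1191}{-852} \right)}}{3315870} = \frac{\sqrt{2} \sqrt{- \frac{1191}{-852}}}{3315870} = \sqrt{2} \sqrt{\left(-1191\right) \left(- \frac{1}{852}\right)} \frac{1}{3315870} = \sqrt{2} \sqrt{\frac{397}{284}} \cdot \frac{1}{3315870} = \sqrt{2} \frac{\sqrt{28187}}{142} \cdot \frac{1}{3315870} = \frac{\sqrt{56374}}{142} \cdot \frac{1}{3315870} = \frac{\sqrt{56374}}{470853540}$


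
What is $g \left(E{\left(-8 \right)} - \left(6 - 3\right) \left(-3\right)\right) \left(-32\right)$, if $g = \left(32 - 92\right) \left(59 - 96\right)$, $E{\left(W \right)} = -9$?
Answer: $0$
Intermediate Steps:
$g = 2220$ ($g = \left(-60\right) \left(-37\right) = 2220$)
$g \left(E{\left(-8 \right)} - \left(6 - 3\right) \left(-3\right)\right) \left(-32\right) = 2220 \left(-9 - \left(6 - 3\right) \left(-3\right)\right) \left(-32\right) = 2220 \left(-9 - 3 \left(-3\right)\right) \left(-32\right) = 2220 \left(-9 - -9\right) \left(-32\right) = 2220 \left(-9 + 9\right) \left(-32\right) = 2220 \cdot 0 \left(-32\right) = 0 \left(-32\right) = 0$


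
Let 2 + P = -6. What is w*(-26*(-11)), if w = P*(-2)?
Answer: 4576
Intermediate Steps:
P = -8 (P = -2 - 6 = -8)
w = 16 (w = -8*(-2) = 16)
w*(-26*(-11)) = 16*(-26*(-11)) = 16*286 = 4576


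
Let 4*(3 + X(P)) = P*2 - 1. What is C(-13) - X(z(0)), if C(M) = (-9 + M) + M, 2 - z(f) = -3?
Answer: -137/4 ≈ -34.250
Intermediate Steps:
z(f) = 5 (z(f) = 2 - 1*(-3) = 2 + 3 = 5)
X(P) = -13/4 + P/2 (X(P) = -3 + (P*2 - 1)/4 = -3 + (2*P - 1)/4 = -3 + (-1 + 2*P)/4 = -3 + (-¼ + P/2) = -13/4 + P/2)
C(M) = -9 + 2*M
C(-13) - X(z(0)) = (-9 + 2*(-13)) - (-13/4 + (½)*5) = (-9 - 26) - (-13/4 + 5/2) = -35 - 1*(-¾) = -35 + ¾ = -137/4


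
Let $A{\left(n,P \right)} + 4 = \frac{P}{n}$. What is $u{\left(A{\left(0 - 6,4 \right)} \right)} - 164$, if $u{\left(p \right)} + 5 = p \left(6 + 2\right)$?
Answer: $- \frac{619}{3} \approx -206.33$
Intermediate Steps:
$A{\left(n,P \right)} = -4 + \frac{P}{n}$
$u{\left(p \right)} = -5 + 8 p$ ($u{\left(p \right)} = -5 + p \left(6 + 2\right) = -5 + p 8 = -5 + 8 p$)
$u{\left(A{\left(0 - 6,4 \right)} \right)} - 164 = \left(-5 + 8 \left(-4 + \frac{4}{0 - 6}\right)\right) - 164 = \left(-5 + 8 \left(-4 + \frac{4}{-6}\right)\right) - 164 = \left(-5 + 8 \left(-4 + 4 \left(- \frac{1}{6}\right)\right)\right) - 164 = \left(-5 + 8 \left(-4 - \frac{2}{3}\right)\right) - 164 = \left(-5 + 8 \left(- \frac{14}{3}\right)\right) - 164 = \left(-5 - \frac{112}{3}\right) - 164 = - \frac{127}{3} - 164 = - \frac{619}{3}$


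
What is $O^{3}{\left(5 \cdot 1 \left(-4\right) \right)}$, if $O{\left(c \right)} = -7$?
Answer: $-343$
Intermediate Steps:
$O^{3}{\left(5 \cdot 1 \left(-4\right) \right)} = \left(-7\right)^{3} = -343$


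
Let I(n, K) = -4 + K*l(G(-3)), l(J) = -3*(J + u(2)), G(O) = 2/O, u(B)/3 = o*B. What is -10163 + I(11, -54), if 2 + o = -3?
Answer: -15135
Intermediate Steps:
o = -5 (o = -2 - 3 = -5)
u(B) = -15*B (u(B) = 3*(-5*B) = -15*B)
l(J) = 90 - 3*J (l(J) = -3*(J - 15*2) = -3*(J - 30) = -3*(-30 + J) = 90 - 3*J)
I(n, K) = -4 + 92*K (I(n, K) = -4 + K*(90 - 6/(-3)) = -4 + K*(90 - 6*(-1)/3) = -4 + K*(90 - 3*(-⅔)) = -4 + K*(90 + 2) = -4 + K*92 = -4 + 92*K)
-10163 + I(11, -54) = -10163 + (-4 + 92*(-54)) = -10163 + (-4 - 4968) = -10163 - 4972 = -15135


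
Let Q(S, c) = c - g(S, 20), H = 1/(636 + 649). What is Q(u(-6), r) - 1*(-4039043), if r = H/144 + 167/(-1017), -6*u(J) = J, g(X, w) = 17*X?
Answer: 28151363831371/6969840 ≈ 4.0390e+6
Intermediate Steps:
u(J) = -J/6
H = 1/1285 ≈ 0.00077821
r = -1144469/6969840 (r = (1/1285)/144 + 167/(-1017) = (1/1285)*(1/144) + 167*(-1/1017) = 1/185040 - 167/1017 = -1144469/6969840 ≈ -0.16420)
Q(S, c) = c - 17*S
Q(u(-6), r) - 1*(-4039043) = (-1144469/6969840 - (-17)*(-6)/6) - 1*(-4039043) = (-1144469/6969840 - 17*1) + 4039043 = (-1144469/6969840 - 17) + 4039043 = -119631749/6969840 + 4039043 = 28151363831371/6969840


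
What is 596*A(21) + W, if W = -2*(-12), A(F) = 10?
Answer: 5984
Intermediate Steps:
W = 24
596*A(21) + W = 596*10 + 24 = 5960 + 24 = 5984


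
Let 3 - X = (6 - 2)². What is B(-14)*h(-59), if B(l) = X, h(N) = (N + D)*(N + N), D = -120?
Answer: -274586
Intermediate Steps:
h(N) = 2*N*(-120 + N) (h(N) = (N - 120)*(N + N) = (-120 + N)*(2*N) = 2*N*(-120 + N))
X = -13 (X = 3 - (6 - 2)² = 3 - 1*4² = 3 - 1*16 = 3 - 16 = -13)
B(l) = -13
B(-14)*h(-59) = -26*(-59)*(-120 - 59) = -26*(-59)*(-179) = -13*21122 = -274586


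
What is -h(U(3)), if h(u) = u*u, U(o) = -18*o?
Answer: -2916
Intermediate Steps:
h(u) = u**2
-h(U(3)) = -(-18*3)**2 = -1*(-54)**2 = -1*2916 = -2916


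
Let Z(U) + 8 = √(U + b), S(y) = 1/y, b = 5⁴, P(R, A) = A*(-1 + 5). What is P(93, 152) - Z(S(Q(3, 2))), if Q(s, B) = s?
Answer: 616 - 2*√1407/3 ≈ 590.99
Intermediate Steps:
P(R, A) = 4*A (P(R, A) = A*4 = 4*A)
b = 625
Z(U) = -8 + √(625 + U) (Z(U) = -8 + √(U + 625) = -8 + √(625 + U))
P(93, 152) - Z(S(Q(3, 2))) = 4*152 - (-8 + √(625 + 1/3)) = 608 - (-8 + √(625 + ⅓)) = 608 - (-8 + √(1876/3)) = 608 - (-8 + 2*√1407/3) = 608 + (8 - 2*√1407/3) = 616 - 2*√1407/3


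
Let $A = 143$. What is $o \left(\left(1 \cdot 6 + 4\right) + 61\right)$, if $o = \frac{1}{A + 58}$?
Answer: $\frac{71}{201} \approx 0.35323$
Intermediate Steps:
$o = \frac{1}{201}$ ($o = \frac{1}{143 + 58} = \frac{1}{201} \approx 0.0049751$)
$o \left(\left(1 \cdot 6 + 4\right) + 61\right) = \frac{\left(1 \cdot 6 + 4\right) + 61}{201} = \frac{\left(6 + 4\right) + 61}{201} = \frac{10 + 61}{201} = \frac{1}{201} \cdot 71 = \frac{71}{201}$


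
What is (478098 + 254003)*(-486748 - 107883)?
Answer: -435329949731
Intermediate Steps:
(478098 + 254003)*(-486748 - 107883) = 732101*(-594631) = -435329949731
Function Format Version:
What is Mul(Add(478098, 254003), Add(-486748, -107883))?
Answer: -435329949731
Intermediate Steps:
Mul(Add(478098, 254003), Add(-486748, -107883)) = Mul(732101, -594631) = -435329949731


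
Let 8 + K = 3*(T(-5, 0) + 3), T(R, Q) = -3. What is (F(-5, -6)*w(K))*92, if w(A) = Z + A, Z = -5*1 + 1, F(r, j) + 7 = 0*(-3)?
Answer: 7728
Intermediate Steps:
F(r, j) = -7 (F(r, j) = -7 + 0*(-3) = -7 + 0 = -7)
Z = -4 (Z = -5 + 1 = -4)
K = -8 (K = -8 + 3*(-3 + 3) = -8 + 3*0 = -8 + 0 = -8)
w(A) = -4 + A
(F(-5, -6)*w(K))*92 = -7*(-4 - 8)*92 = -7*(-12)*92 = 84*92 = 7728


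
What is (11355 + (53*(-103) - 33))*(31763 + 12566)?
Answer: 259900927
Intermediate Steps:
(11355 + (53*(-103) - 33))*(31763 + 12566) = (11355 + (-5459 - 33))*44329 = (11355 - 5492)*44329 = 5863*44329 = 259900927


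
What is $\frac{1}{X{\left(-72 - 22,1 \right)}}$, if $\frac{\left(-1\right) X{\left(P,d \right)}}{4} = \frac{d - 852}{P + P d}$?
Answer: $- \frac{47}{851} \approx -0.055229$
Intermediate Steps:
$X{\left(P,d \right)} = - \frac{4 \left(-852 + d\right)}{P + P d}$ ($X{\left(P,d \right)} = - 4 \frac{d - 852}{P + P d} = - 4 \frac{-852 + d}{P + P d} = - \frac{4 \left(-852 + d\right)}{P + P d}$)
$\frac{1}{X{\left(-72 - 22,1 \right)}} = \frac{1}{4 \frac{1}{-72 - 22} \frac{1}{1 + 1} \left(852 - 1\right)} = \frac{1}{4 \frac{1}{-72 - 22} \cdot \frac{1}{2} \left(852 - 1\right)} = \frac{1}{4 \frac{1}{-94} \cdot \frac{1}{2} \cdot 851} = \frac{1}{4 \left(- \frac{1}{94}\right) \frac{1}{2} \cdot 851} = \frac{1}{- \frac{851}{47}} = - \frac{47}{851}$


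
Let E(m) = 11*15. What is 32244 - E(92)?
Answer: 32079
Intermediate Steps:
E(m) = 165
32244 - E(92) = 32244 - 1*165 = 32244 - 165 = 32079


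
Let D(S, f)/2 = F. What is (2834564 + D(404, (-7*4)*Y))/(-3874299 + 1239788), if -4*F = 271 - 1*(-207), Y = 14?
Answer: -2834325/2634511 ≈ -1.0758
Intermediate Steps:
F = -239/2 (F = -(271 - 1*(-207))/4 = -(271 + 207)/4 = -¼*478 = -239/2 ≈ -119.50)
D(S, f) = -239 (D(S, f) = 2*(-239/2) = -239)
(2834564 + D(404, (-7*4)*Y))/(-3874299 + 1239788) = (2834564 - 239)/(-3874299 + 1239788) = 2834325/(-2634511) = 2834325*(-1/2634511) = -2834325/2634511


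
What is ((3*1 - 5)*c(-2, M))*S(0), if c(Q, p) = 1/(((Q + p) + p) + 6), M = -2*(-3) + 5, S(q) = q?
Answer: 0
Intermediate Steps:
M = 11 (M = 6 + 5 = 11)
c(Q, p) = 1/(6 + Q + 2*p) (c(Q, p) = 1/((Q + 2*p) + 6) = 1/(6 + Q + 2*p))
((3*1 - 5)*c(-2, M))*S(0) = ((3*1 - 5)/(6 - 2 + 2*11))*0 = ((3 - 5)/(6 - 2 + 22))*0 = -2/26*0 = -2*1/26*0 = -1/13*0 = 0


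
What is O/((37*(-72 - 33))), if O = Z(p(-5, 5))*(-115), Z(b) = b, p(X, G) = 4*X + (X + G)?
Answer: -460/777 ≈ -0.59202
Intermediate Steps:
p(X, G) = G + 5*X (p(X, G) = 4*X + (G + X) = G + 5*X)
O = 2300 (O = (5 + 5*(-5))*(-115) = (5 - 25)*(-115) = -20*(-115) = 2300)
O/((37*(-72 - 33))) = 2300/((37*(-72 - 33))) = 2300/((37*(-105))) = 2300/(-3885) = 2300*(-1/3885) = -460/777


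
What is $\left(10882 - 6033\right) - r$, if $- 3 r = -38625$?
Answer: $-8026$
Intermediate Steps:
$r = 12875$ ($r = \left(- \frac{1}{3}\right) \left(-38625\right) = 12875$)
$\left(10882 - 6033\right) - r = \left(10882 - 6033\right) - 12875 = 4849 - 12875 = -8026$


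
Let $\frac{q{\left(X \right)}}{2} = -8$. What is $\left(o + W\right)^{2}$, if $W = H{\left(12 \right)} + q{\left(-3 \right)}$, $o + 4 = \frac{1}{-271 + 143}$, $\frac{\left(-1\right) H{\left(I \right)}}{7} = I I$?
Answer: $\frac{17314612225}{16384} \approx 1.0568 \cdot 10^{6}$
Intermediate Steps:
$H{\left(I \right)} = - 7 I^{2}$ ($H{\left(I \right)} = - 7 I I = - 7 I^{2}$)
$o = - \frac{513}{128}$ ($o = -4 + \frac{1}{-271 + 143} = -4 + \frac{1}{-128} = -4 - \frac{1}{128} = - \frac{513}{128} \approx -4.0078$)
$q{\left(X \right)} = -16$ ($q{\left(X \right)} = 2 \left(-8\right) = -16$)
$W = -1024$ ($W = - 7 \cdot 12^{2} - 16 = \left(-7\right) 144 - 16 = -1008 - 16 = -1024$)
$\left(o + W\right)^{2} = \left(- \frac{513}{128} - 1024\right)^{2} = \left(- \frac{131585}{128}\right)^{2} = \frac{17314612225}{16384}$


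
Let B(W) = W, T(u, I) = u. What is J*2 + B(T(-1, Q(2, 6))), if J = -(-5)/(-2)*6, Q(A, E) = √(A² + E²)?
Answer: -31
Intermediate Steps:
J = -15 (J = -(-5)*(-1)/2*6 = -5*½*6 = -5/2*6 = -15)
J*2 + B(T(-1, Q(2, 6))) = -15*2 - 1 = -30 - 1 = -31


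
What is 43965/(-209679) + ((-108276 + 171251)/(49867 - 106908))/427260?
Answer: -71433270983795/340677180614076 ≈ -0.20968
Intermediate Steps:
43965/(-209679) + ((-108276 + 171251)/(49867 - 106908))/427260 = 43965*(-1/209679) + (62975/(-57041))*(1/427260) = -14655/69893 + (62975*(-1/57041))*(1/427260) = -14655/69893 - 62975/57041*1/427260 = -14655/69893 - 12595/4874267532 = -71433270983795/340677180614076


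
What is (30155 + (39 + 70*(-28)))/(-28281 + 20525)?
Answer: -14117/3878 ≈ -3.6403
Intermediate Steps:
(30155 + (39 + 70*(-28)))/(-28281 + 20525) = (30155 + (39 - 1960))/(-7756) = (30155 - 1921)*(-1/7756) = 28234*(-1/7756) = -14117/3878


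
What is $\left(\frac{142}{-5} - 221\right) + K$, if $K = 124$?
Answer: $- \frac{627}{5} \approx -125.4$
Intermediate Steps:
$\left(\frac{142}{-5} - 221\right) + K = \left(\frac{142}{-5} - 221\right) + 124 = \left(142 \left(- \frac{1}{5}\right) - 221\right) + 124 = \left(- \frac{142}{5} - 221\right) + 124 = - \frac{1247}{5} + 124 = - \frac{627}{5}$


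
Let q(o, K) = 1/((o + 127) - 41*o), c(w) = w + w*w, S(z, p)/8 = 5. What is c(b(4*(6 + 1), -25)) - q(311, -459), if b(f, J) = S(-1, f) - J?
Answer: 52822771/12313 ≈ 4290.0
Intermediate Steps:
S(z, p) = 40 (S(z, p) = 8*5 = 40)
b(f, J) = 40 - J
c(w) = w + w²
q(o, K) = 1/(127 - 40*o) (q(o, K) = 1/((127 + o) - 41*o) = 1/(127 - 40*o))
c(b(4*(6 + 1), -25)) - q(311, -459) = (40 - 1*(-25))*(1 + (40 - 1*(-25))) - (-1)/(-127 + 40*311) = (40 + 25)*(1 + (40 + 25)) - (-1)/(-127 + 12440) = 65*(1 + 65) - (-1)/12313 = 65*66 - (-1)/12313 = 4290 - 1*(-1/12313) = 4290 + 1/12313 = 52822771/12313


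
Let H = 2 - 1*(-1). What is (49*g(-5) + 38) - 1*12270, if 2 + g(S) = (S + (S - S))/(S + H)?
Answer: -24415/2 ≈ -12208.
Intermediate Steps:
H = 3 (H = 2 + 1 = 3)
g(S) = -2 + S/(3 + S) (g(S) = -2 + (S + (S - S))/(S + 3) = -2 + (S + 0)/(3 + S) = -2 + S/(3 + S))
(49*g(-5) + 38) - 1*12270 = (49*((-6 - 1*(-5))/(3 - 5)) + 38) - 1*12270 = (49*((-6 + 5)/(-2)) + 38) - 12270 = (49*(-½*(-1)) + 38) - 12270 = (49*(½) + 38) - 12270 = (49/2 + 38) - 12270 = 125/2 - 12270 = -24415/2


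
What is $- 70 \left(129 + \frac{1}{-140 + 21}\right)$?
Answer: $- \frac{153500}{17} \approx -9029.4$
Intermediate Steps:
$- 70 \left(129 + \frac{1}{-140 + 21}\right) = - 70 \left(129 + \frac{1}{-119}\right) = - 70 \left(129 - \frac{1}{119}\right) = \left(-70\right) \frac{15350}{119} = - \frac{153500}{17}$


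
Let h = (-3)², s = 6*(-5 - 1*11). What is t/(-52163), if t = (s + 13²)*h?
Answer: -657/52163 ≈ -0.012595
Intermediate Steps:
s = -96 (s = 6*(-5 - 11) = 6*(-16) = -96)
h = 9
t = 657 (t = (-96 + 13²)*9 = (-96 + 169)*9 = 73*9 = 657)
t/(-52163) = 657/(-52163) = 657*(-1/52163) = -657/52163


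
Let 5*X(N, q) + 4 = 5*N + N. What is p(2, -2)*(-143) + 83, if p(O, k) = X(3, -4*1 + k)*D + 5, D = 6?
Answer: -15172/5 ≈ -3034.4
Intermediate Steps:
X(N, q) = -⅘ + 6*N/5 (X(N, q) = -⅘ + (5*N + N)/5 = -⅘ + (6*N)/5 = -⅘ + 6*N/5)
p(O, k) = 109/5 (p(O, k) = (-⅘ + (6/5)*3)*6 + 5 = (-⅘ + 18/5)*6 + 5 = (14/5)*6 + 5 = 84/5 + 5 = 109/5)
p(2, -2)*(-143) + 83 = (109/5)*(-143) + 83 = -15587/5 + 83 = -15172/5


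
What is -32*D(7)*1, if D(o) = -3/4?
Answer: 24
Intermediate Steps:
D(o) = -¾ (D(o) = -3*¼ = -¾)
-32*D(7)*1 = -32*(-¾)*1 = 24*1 = 24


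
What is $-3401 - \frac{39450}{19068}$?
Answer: $- \frac{10814953}{3178} \approx -3403.1$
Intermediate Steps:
$-3401 - \frac{39450}{19068} = -3401 - \frac{6575}{3178} = - \frac{10814953}{3178}$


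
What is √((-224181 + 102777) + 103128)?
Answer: 2*I*√4569 ≈ 135.19*I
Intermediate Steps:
√((-224181 + 102777) + 103128) = √(-121404 + 103128) = √(-18276) = 2*I*√4569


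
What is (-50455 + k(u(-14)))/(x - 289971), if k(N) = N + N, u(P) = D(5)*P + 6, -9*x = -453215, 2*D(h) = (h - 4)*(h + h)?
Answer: 455247/2156524 ≈ 0.21110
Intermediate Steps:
D(h) = h*(-4 + h) (D(h) = ((h - 4)*(h + h))/2 = ((-4 + h)*(2*h))/2 = (2*h*(-4 + h))/2 = h*(-4 + h))
x = 453215/9 (x = -⅑*(-453215) = 453215/9 ≈ 50357.)
u(P) = 6 + 5*P (u(P) = (5*(-4 + 5))*P + 6 = (5*1)*P + 6 = 5*P + 6 = 6 + 5*P)
k(N) = 2*N
(-50455 + k(u(-14)))/(x - 289971) = (-50455 + 2*(6 + 5*(-14)))/(453215/9 - 289971) = (-50455 + 2*(6 - 70))/(-2156524/9) = (-50455 + 2*(-64))*(-9/2156524) = (-50455 - 128)*(-9/2156524) = -50583*(-9/2156524) = 455247/2156524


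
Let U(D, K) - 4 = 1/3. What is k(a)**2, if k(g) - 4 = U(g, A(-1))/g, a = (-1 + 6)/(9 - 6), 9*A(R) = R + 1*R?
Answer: 1089/25 ≈ 43.560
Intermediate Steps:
A(R) = 2*R/9 (A(R) = (R + 1*R)/9 = (R + R)/9 = (2*R)/9 = 2*R/9)
a = 5/3 ≈ 1.6667
U(D, K) = 13/3 (U(D, K) = 4 + 1/3 = 13/3)
k(g) = 4 + 13/(3*g)
k(a)**2 = (4 + 13/(3*(5/3)))**2 = (4 + (13/3)*(3/5))**2 = (4 + 13/5)**2 = (33/5)**2 = 1089/25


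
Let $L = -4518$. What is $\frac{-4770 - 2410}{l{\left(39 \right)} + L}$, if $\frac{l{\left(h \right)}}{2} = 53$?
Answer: $\frac{1795}{1103} \approx 1.6274$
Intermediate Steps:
$l{\left(h \right)} = 106$ ($l{\left(h \right)} = 2 \cdot 53 = 106$)
$\frac{-4770 - 2410}{l{\left(39 \right)} + L} = \frac{-4770 - 2410}{106 - 4518} = - \frac{7180}{-4412} = \left(-7180\right) \left(- \frac{1}{4412}\right) = \frac{1795}{1103}$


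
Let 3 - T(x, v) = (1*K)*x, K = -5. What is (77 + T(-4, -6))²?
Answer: 3600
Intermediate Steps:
T(x, v) = 3 + 5*x (T(x, v) = 3 - 1*(-5)*x = 3 - (-5)*x = 3 + 5*x)
(77 + T(-4, -6))² = (77 + (3 + 5*(-4)))² = (77 + (3 - 20))² = (77 - 17)² = 60² = 3600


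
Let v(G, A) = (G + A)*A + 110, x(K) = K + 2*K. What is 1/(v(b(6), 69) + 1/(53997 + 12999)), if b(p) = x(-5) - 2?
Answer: 66996/247751209 ≈ 0.00027042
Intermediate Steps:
x(K) = 3*K
b(p) = -17 (b(p) = 3*(-5) - 2 = -15 - 2 = -17)
v(G, A) = 110 + A*(A + G) (v(G, A) = (A + G)*A + 110 = A*(A + G) + 110 = 110 + A*(A + G))
1/(v(b(6), 69) + 1/(53997 + 12999)) = 1/((110 + 69**2 + 69*(-17)) + 1/(53997 + 12999)) = 1/((110 + 4761 - 1173) + 1/66996) = 1/(3698 + 1/66996) = 1/(247751209/66996) = 66996/247751209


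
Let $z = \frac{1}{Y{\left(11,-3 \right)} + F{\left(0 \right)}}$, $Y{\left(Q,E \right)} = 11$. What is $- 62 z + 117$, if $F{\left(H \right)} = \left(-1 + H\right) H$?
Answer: $\frac{1225}{11} \approx 111.36$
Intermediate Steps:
$F{\left(H \right)} = H \left(-1 + H\right)$
$z = \frac{1}{11}$ ($z = \frac{1}{11 + 0 \left(-1 + 0\right)} = \frac{1}{11 + 0 \left(-1\right)} = \frac{1}{11 + 0} = \frac{1}{11} \approx 0.090909$)
$- 62 z + 117 = \left(-62\right) \frac{1}{11} + 117 = - \frac{62}{11} + 117 = \frac{1225}{11}$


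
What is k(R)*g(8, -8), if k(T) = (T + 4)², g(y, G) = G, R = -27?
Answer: -4232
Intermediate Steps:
k(T) = (4 + T)²
k(R)*g(8, -8) = (4 - 27)²*(-8) = (-23)²*(-8) = 529*(-8) = -4232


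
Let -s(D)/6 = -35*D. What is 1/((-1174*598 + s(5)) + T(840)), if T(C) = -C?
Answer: -1/701842 ≈ -1.4248e-6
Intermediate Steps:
s(D) = 210*D (s(D) = -(-210)*D = 210*D)
1/((-1174*598 + s(5)) + T(840)) = 1/((-1174*598 + 210*5) - 1*840) = 1/((-702052 + 1050) - 840) = 1/(-701002 - 840) = 1/(-701842) = -1/701842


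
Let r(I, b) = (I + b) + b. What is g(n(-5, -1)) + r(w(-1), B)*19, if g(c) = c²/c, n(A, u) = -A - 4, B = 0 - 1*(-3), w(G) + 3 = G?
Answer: 39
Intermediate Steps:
w(G) = -3 + G
B = 3 (B = 0 + 3 = 3)
r(I, b) = I + 2*b
n(A, u) = -4 - A
g(c) = c
g(n(-5, -1)) + r(w(-1), B)*19 = (-4 - 1*(-5)) + ((-3 - 1) + 2*3)*19 = (-4 + 5) + (-4 + 6)*19 = 1 + 2*19 = 1 + 38 = 39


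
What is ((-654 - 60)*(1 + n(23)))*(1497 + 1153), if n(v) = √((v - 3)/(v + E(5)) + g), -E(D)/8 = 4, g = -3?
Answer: -1892100 - 630700*I*√47 ≈ -1.8921e+6 - 4.3239e+6*I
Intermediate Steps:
E(D) = -32 (E(D) = -8*4 = -32)
n(v) = √(-3 + (-3 + v)/(-32 + v)) (n(v) = √((v - 3)/(v - 32) - 3) = √((-3 + v)/(-32 + v) - 3) = √(-3 + (-3 + v)/(-32 + v)))
((-654 - 60)*(1 + n(23)))*(1497 + 1153) = ((-654 - 60)*(1 + √((93 - 2*23)/(-32 + 23))))*(1497 + 1153) = -714*(1 + √((93 - 46)/(-9)))*2650 = -714*(1 + √(-⅑*47))*2650 = -714*(1 + √(-47/9))*2650 = -714*(1 + I*√47/3)*2650 = (-714 - 238*I*√47)*2650 = -1892100 - 630700*I*√47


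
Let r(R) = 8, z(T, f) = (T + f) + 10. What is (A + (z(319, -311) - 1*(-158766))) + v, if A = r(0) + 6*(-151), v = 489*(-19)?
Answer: 148595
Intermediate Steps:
z(T, f) = 10 + T + f
v = -9291
A = -898 (A = 8 + 6*(-151) = 8 - 906 = -898)
(A + (z(319, -311) - 1*(-158766))) + v = (-898 + ((10 + 319 - 311) - 1*(-158766))) - 9291 = (-898 + (18 + 158766)) - 9291 = (-898 + 158784) - 9291 = 157886 - 9291 = 148595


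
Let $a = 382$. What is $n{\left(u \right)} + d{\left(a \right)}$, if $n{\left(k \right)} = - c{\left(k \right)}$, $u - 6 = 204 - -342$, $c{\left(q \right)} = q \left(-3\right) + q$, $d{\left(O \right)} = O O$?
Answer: $147028$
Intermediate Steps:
$d{\left(O \right)} = O^{2}$
$c{\left(q \right)} = - 2 q$ ($c{\left(q \right)} = - 3 q + q = - 2 q$)
$u = 552$ ($u = 6 + \left(204 - -342\right) = 6 + \left(204 + 342\right) = 6 + 546 = 552$)
$n{\left(k \right)} = 2 k$ ($n{\left(k \right)} = - \left(-2\right) k = 2 k$)
$n{\left(u \right)} + d{\left(a \right)} = 2 \cdot 552 + 382^{2} = 1104 + 145924 = 147028$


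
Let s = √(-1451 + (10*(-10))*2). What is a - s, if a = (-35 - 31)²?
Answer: 4356 - I*√1651 ≈ 4356.0 - 40.633*I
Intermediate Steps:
a = 4356 (a = (-66)² = 4356)
s = I*√1651 (s = √(-1451 - 100*2) = √(-1451 - 200) = √(-1651) = I*√1651 ≈ 40.633*I)
a - s = 4356 - I*√1651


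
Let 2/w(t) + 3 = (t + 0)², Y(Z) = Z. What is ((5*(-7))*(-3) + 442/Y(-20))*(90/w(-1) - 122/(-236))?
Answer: -8753411/1180 ≈ -7418.1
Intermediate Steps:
w(t) = 2/(-3 + t²) (w(t) = 2/(-3 + (t + 0)²) = 2/(-3 + t²))
((5*(-7))*(-3) + 442/Y(-20))*(90/w(-1) - 122/(-236)) = ((5*(-7))*(-3) + 442/(-20))*(90/((2/(-3 + (-1)²))) - 122/(-236)) = (-35*(-3) + 442*(-1/20))*(90/((2/(-3 + 1))) - 122*(-1/236)) = (105 - 221/10)*(90/((2/(-2))) + 61/118) = 829*(90/((2*(-½))) + 61/118)/10 = 829*(90/(-1) + 61/118)/10 = 829*(90*(-1) + 61/118)/10 = 829*(-90 + 61/118)/10 = (829/10)*(-10559/118) = -8753411/1180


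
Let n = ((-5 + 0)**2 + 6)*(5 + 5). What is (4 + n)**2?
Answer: 98596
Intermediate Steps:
n = 310 (n = ((-5)**2 + 6)*10 = (25 + 6)*10 = 31*10 = 310)
(4 + n)**2 = (4 + 310)**2 = 314**2 = 98596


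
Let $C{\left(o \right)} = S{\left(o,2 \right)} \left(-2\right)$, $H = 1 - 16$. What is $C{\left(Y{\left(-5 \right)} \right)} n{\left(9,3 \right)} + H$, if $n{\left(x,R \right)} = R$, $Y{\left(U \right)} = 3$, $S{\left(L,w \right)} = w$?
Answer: $-27$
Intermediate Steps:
$H = -15$
$C{\left(o \right)} = -4$ ($C{\left(o \right)} = 2 \left(-2\right) = -4$)
$C{\left(Y{\left(-5 \right)} \right)} n{\left(9,3 \right)} + H = \left(-4\right) 3 - 15 = -12 - 15 = -27$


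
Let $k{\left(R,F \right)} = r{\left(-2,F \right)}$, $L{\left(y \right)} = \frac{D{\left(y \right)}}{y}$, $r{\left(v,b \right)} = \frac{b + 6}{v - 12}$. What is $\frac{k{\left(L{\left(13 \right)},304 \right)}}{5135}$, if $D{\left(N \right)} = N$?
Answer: $- \frac{31}{7189} \approx -0.0043121$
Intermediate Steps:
$r{\left(v,b \right)} = \frac{6 + b}{-12 + v}$
$L{\left(y \right)} = 1$ ($L{\left(y \right)} = \frac{y}{y} = 1$)
$k{\left(R,F \right)} = - \frac{3}{7} - \frac{F}{14}$ ($k{\left(R,F \right)} = \frac{6 + F}{-12 - 2} = \frac{6 + F}{-14} = - \frac{6 + F}{14} = - \frac{3}{7} - \frac{F}{14}$)
$\frac{k{\left(L{\left(13 \right)},304 \right)}}{5135} = \frac{- \frac{3}{7} - \frac{152}{7}}{5135} = \left(- \frac{3}{7} - \frac{152}{7}\right) \frac{1}{5135} = \left(- \frac{155}{7}\right) \frac{1}{5135} = - \frac{31}{7189}$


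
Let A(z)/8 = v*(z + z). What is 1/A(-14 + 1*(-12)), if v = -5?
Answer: 1/2080 ≈ 0.00048077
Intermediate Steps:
A(z) = -80*z (A(z) = 8*(-5*(z + z)) = 8*(-10*z) = -80*z)
1/A(-14 + 1*(-12)) = 1/(-80*(-14 + 1*(-12))) = 1/(-80*(-14 - 12)) = 1/(-80*(-26)) = 1/2080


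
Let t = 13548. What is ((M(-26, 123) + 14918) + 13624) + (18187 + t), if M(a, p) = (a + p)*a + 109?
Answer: 57864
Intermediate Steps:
M(a, p) = 109 + a*(a + p) (M(a, p) = a*(a + p) + 109 = 109 + a*(a + p))
((M(-26, 123) + 14918) + 13624) + (18187 + t) = (((109 + (-26)**2 - 26*123) + 14918) + 13624) + (18187 + 13548) = (((109 + 676 - 3198) + 14918) + 13624) + 31735 = ((-2413 + 14918) + 13624) + 31735 = (12505 + 13624) + 31735 = 26129 + 31735 = 57864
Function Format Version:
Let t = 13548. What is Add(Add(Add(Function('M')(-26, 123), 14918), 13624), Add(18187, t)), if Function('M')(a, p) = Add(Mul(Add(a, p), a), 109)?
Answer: 57864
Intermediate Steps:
Function('M')(a, p) = Add(109, Mul(a, Add(a, p))) (Function('M')(a, p) = Add(Mul(a, Add(a, p)), 109) = Add(109, Mul(a, Add(a, p))))
Add(Add(Add(Function('M')(-26, 123), 14918), 13624), Add(18187, t)) = Add(Add(Add(Add(109, Pow(-26, 2), Mul(-26, 123)), 14918), 13624), Add(18187, 13548)) = Add(Add(Add(Add(109, 676, -3198), 14918), 13624), 31735) = Add(Add(Add(-2413, 14918), 13624), 31735) = Add(Add(12505, 13624), 31735) = Add(26129, 31735) = 57864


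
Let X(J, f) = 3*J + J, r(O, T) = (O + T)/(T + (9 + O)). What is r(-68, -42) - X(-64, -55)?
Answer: 25966/101 ≈ 257.09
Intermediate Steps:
r(O, T) = (O + T)/(9 + O + T)
X(J, f) = 4*J
r(-68, -42) - X(-64, -55) = (-68 - 42)/(9 - 68 - 42) - 4*(-64) = -110/(-101) - 1*(-256) = -1/101*(-110) + 256 = 110/101 + 256 = 25966/101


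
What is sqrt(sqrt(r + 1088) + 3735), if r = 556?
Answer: sqrt(3735 + 2*sqrt(411)) ≈ 61.445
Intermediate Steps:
sqrt(sqrt(r + 1088) + 3735) = sqrt(sqrt(556 + 1088) + 3735) = sqrt(sqrt(1644) + 3735) = sqrt(2*sqrt(411) + 3735) = sqrt(3735 + 2*sqrt(411))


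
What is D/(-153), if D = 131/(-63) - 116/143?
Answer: 26041/1378377 ≈ 0.018892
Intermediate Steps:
D = -26041/9009 (D = 131*(-1/63) - 116*1/143 = -131/63 - 116/143 = -26041/9009 ≈ -2.8906)
D/(-153) = -26041/9009/(-153) = -1/153*(-26041/9009) = 26041/1378377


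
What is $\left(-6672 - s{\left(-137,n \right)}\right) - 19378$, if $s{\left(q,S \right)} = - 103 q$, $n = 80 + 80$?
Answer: $-40161$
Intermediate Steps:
$n = 160$
$\left(-6672 - s{\left(-137,n \right)}\right) - 19378 = \left(-6672 - \left(-103\right) \left(-137\right)\right) - 19378 = \left(-6672 - 14111\right) - 19378 = -20783 - 19378 = -40161$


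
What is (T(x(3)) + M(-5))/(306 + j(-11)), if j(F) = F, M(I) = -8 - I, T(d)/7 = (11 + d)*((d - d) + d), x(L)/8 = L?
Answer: 5877/295 ≈ 19.922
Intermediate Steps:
x(L) = 8*L
T(d) = 7*d*(11 + d) (T(d) = 7*((11 + d)*((d - d) + d)) = 7*((11 + d)*(0 + d)) = 7*((11 + d)*d) = 7*(d*(11 + d)) = 7*d*(11 + d))
(T(x(3)) + M(-5))/(306 + j(-11)) = (7*(8*3)*(11 + 8*3) + (-8 - 1*(-5)))/(306 - 11) = (7*24*(11 + 24) + (-8 + 5))/295 = (7*24*35 - 3)*(1/295) = (5880 - 3)*(1/295) = 5877*(1/295) = 5877/295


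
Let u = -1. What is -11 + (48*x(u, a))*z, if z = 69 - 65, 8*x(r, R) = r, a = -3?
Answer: -35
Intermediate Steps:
x(r, R) = r/8
z = 4
-11 + (48*x(u, a))*z = -11 + (48*((⅛)*(-1)))*4 = -11 + (48*(-⅛))*4 = -11 - 6*4 = -11 - 24 = -35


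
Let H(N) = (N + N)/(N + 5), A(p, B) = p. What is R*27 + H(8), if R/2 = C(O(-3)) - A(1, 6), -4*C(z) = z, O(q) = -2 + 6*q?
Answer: 2824/13 ≈ 217.23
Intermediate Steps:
H(N) = 2*N/(5 + N) (H(N) = (2*N)/(5 + N) = 2*N/(5 + N))
C(z) = -z/4
R = 8 (R = 2*(-(-2 + 6*(-3))/4 - 1*1) = 2*(-(-2 - 18)/4 - 1) = 2*(-¼*(-20) - 1) = 2*(5 - 1) = 2*4 = 8)
R*27 + H(8) = 8*27 + 2*8/(5 + 8) = 216 + 2*8/13 = 216 + 2*8*(1/13) = 216 + 16/13 = 2824/13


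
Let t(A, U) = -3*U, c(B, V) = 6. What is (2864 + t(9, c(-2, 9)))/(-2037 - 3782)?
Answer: -2846/5819 ≈ -0.48909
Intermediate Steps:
(2864 + t(9, c(-2, 9)))/(-2037 - 3782) = (2864 - 3*6)/(-2037 - 3782) = (2864 - 18)/(-5819) = 2846*(-1/5819) = -2846/5819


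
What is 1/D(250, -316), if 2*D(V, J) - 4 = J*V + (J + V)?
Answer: -1/39531 ≈ -2.5297e-5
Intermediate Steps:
D(V, J) = 2 + J/2 + V/2 + J*V/2 (D(V, J) = 2 + (J*V + (J + V))/2 = 2 + (J + V + J*V)/2 = 2 + (J/2 + V/2 + J*V/2) = 2 + J/2 + V/2 + J*V/2)
1/D(250, -316) = 1/(2 + (1/2)*(-316) + (1/2)*250 + (1/2)*(-316)*250) = 1/(2 - 158 + 125 - 39500) = 1/(-39531) = -1/39531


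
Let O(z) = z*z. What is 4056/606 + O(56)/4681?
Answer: 3481092/472781 ≈ 7.3630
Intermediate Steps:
O(z) = z²
4056/606 + O(56)/4681 = 4056/606 + 56²/4681 = 4056*(1/606) + 3136*(1/4681) = 676/101 + 3136/4681 = 3481092/472781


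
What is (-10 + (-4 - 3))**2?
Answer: 289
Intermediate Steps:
(-10 + (-4 - 3))**2 = (-10 - 7)**2 = (-17)**2 = 289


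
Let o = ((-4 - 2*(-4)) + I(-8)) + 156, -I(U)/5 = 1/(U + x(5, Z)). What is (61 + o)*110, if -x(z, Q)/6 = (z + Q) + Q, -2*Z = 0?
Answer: 462165/19 ≈ 24324.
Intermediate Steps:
Z = 0 (Z = -1/2*0 = 0)
x(z, Q) = -12*Q - 6*z (x(z, Q) = -6*((z + Q) + Q) = -6*((Q + z) + Q) = -6*(z + 2*Q) = -12*Q - 6*z)
I(U) = -5/(-30 + U) (I(U) = -5/(U + (-12*0 - 6*5)) = -5/(U + (0 - 30)) = -5/(U - 30) = -5/(-30 + U))
o = 6085/38 (o = ((-4 - 2*(-4)) - 5/(-30 - 8)) + 156 = ((-4 + 8) - 5/(-38)) + 156 = (4 - 5*(-1/38)) + 156 = (4 + 5/38) + 156 = 157/38 + 156 = 6085/38 ≈ 160.13)
(61 + o)*110 = (61 + 6085/38)*110 = (8403/38)*110 = 462165/19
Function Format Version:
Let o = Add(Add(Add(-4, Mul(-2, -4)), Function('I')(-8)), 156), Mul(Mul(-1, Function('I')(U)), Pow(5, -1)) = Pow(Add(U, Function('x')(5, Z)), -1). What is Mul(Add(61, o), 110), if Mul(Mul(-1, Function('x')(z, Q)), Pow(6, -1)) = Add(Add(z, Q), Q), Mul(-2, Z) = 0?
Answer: Rational(462165, 19) ≈ 24324.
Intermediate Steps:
Z = 0 (Z = Mul(Rational(-1, 2), 0) = 0)
Function('x')(z, Q) = Add(Mul(-12, Q), Mul(-6, z)) (Function('x')(z, Q) = Mul(-6, Add(Add(z, Q), Q)) = Mul(-6, Add(Add(Q, z), Q)) = Mul(-6, Add(z, Mul(2, Q))) = Add(Mul(-12, Q), Mul(-6, z)))
Function('I')(U) = Mul(-5, Pow(Add(-30, U), -1)) (Function('I')(U) = Mul(-5, Pow(Add(U, Add(Mul(-12, 0), Mul(-6, 5))), -1)) = Mul(-5, Pow(Add(U, Add(0, -30)), -1)) = Mul(-5, Pow(Add(U, -30), -1)) = Mul(-5, Pow(Add(-30, U), -1)))
o = Rational(6085, 38) (o = Add(Add(Add(-4, Mul(-2, -4)), Mul(-5, Pow(Add(-30, -8), -1))), 156) = Add(Add(Add(-4, 8), Mul(-5, Pow(-38, -1))), 156) = Add(Add(4, Mul(-5, Rational(-1, 38))), 156) = Add(Add(4, Rational(5, 38)), 156) = Add(Rational(157, 38), 156) = Rational(6085, 38) ≈ 160.13)
Mul(Add(61, o), 110) = Mul(Add(61, Rational(6085, 38)), 110) = Mul(Rational(8403, 38), 110) = Rational(462165, 19)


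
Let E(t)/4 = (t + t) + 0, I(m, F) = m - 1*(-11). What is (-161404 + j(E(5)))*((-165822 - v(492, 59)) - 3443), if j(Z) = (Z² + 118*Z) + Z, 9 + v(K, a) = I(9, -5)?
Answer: 26245228144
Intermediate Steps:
I(m, F) = 11 + m (I(m, F) = m + 11 = 11 + m)
v(K, a) = 11 (v(K, a) = -9 + (11 + 9) = -9 + 20 = 11)
E(t) = 8*t (E(t) = 4*((t + t) + 0) = 4*(2*t + 0) = 4*(2*t) = 8*t)
j(Z) = Z² + 119*Z
(-161404 + j(E(5)))*((-165822 - v(492, 59)) - 3443) = (-161404 + (8*5)*(119 + 8*5))*((-165822 - 1*11) - 3443) = (-161404 + 40*(119 + 40))*((-165822 - 11) - 3443) = (-161404 + 40*159)*(-165833 - 3443) = (-161404 + 6360)*(-169276) = -155044*(-169276) = 26245228144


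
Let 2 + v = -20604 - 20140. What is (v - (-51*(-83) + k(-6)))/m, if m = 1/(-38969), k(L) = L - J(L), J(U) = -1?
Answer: 1752591806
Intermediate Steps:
k(L) = 1 + L (k(L) = L - 1*(-1) = L + 1 = 1 + L)
m = -1/38969 ≈ -2.5661e-5
v = -40746 (v = -2 + (-20604 - 20140) = -2 - 40744 = -40746)
(v - (-51*(-83) + k(-6)))/m = (-40746 - (-51*(-83) + (1 - 6)))/(-1/38969) = (-40746 - (4233 - 5))*(-38969) = (-40746 - 1*4228)*(-38969) = (-40746 - 4228)*(-38969) = -44974*(-38969) = 1752591806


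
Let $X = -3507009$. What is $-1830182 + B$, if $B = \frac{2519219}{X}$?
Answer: $- \frac{6418467264857}{3507009} \approx -1.8302 \cdot 10^{6}$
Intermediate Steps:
$B = - \frac{2519219}{3507009}$ ($B = \frac{2519219}{-3507009} = 2519219 \left(- \frac{1}{3507009}\right) = - \frac{2519219}{3507009} \approx -0.71834$)
$-1830182 + B = -1830182 - \frac{2519219}{3507009} = - \frac{6418467264857}{3507009}$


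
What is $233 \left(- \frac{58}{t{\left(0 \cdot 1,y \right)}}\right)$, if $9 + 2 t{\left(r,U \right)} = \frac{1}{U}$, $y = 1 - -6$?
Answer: $\frac{94598}{31} \approx 3051.5$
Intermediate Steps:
$y = 7$ ($y = 1 + 6 = 7$)
$t{\left(r,U \right)} = - \frac{9}{2} + \frac{1}{2 U}$
$233 \left(- \frac{58}{t{\left(0 \cdot 1,y \right)}}\right) = 233 \left(- \frac{58}{\frac{1}{2} \cdot \frac{1}{7} \left(1 - 63\right)}\right) = 233 \left(- \frac{58}{\frac{1}{2} \cdot \frac{1}{7} \left(-62\right)}\right) = 233 \left(- \frac{58}{- \frac{31}{7}}\right) = 233 \left(\left(-58\right) \left(- \frac{7}{31}\right)\right) = 233 \cdot \frac{406}{31} = \frac{94598}{31}$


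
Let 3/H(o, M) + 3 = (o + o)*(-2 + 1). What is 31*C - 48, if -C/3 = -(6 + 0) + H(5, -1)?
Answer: 6909/13 ≈ 531.46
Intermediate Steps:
H(o, M) = 3/(-3 - 2*o) (H(o, M) = 3/(-3 + (o + o)*(-2 + 1)) = 3/(-3 + (2*o)*(-1)) = 3/(-3 - 2*o))
C = 243/13 (C = -3*(-(6 + 0) - 3/(3 + 2*5)) = -3*(-1*6 - 3/(3 + 10)) = -3*(-6 - 3/13) = -3*(-81/13) = 243/13 ≈ 18.692)
31*C - 48 = 31*(243/13) - 48 = 7533/13 - 48 = 6909/13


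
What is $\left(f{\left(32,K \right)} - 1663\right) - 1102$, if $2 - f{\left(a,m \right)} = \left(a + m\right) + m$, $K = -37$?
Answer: $-2721$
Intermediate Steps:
$f{\left(a,m \right)} = 2 - a - 2 m$ ($f{\left(a,m \right)} = 2 - \left(\left(a + m\right) + m\right) = 2 - \left(a + 2 m\right) = 2 - a - 2 m$)
$\left(f{\left(32,K \right)} - 1663\right) - 1102 = \left(\left(2 - 32 - -74\right) - 1663\right) - 1102 = \left(\left(2 - 32 + 74\right) - 1663\right) - 1102 = \left(44 - 1663\right) - 1102 = -1619 - 1102 = -2721$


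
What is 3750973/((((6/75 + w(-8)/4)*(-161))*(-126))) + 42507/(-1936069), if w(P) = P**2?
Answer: 181206920233621/15788588485068 ≈ 11.477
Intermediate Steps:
3750973/((((6/75 + w(-8)/4)*(-161))*(-126))) + 42507/(-1936069) = 3750973/((((6/75 + (-8)**2/4)*(-161))*(-126))) + 42507/(-1936069) = 3750973/((((6*(1/75) + 64*(1/4))*(-161))*(-126))) + 42507*(-1/1936069) = 3750973/((((2/25 + 16)*(-161))*(-126))) - 42507/1936069 = 3750973/((((402/25)*(-161))*(-126))) - 42507/1936069 = 3750973/((-64722/25*(-126))) - 42507/1936069 = 3750973/(8154972/25) - 42507/1936069 = 3750973*(25/8154972) - 42507/1936069 = 93774325/8154972 - 42507/1936069 = 181206920233621/15788588485068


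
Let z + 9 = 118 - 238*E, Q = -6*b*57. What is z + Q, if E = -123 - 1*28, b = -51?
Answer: 53489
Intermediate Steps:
E = -151 (E = -123 - 28 = -151)
Q = 17442 (Q = -6*(-51)*57 = 306*57 = 17442)
z = 36047 (z = -9 + (118 - 238*(-151)) = -9 + (118 + 35938) = -9 + 36056 = 36047)
z + Q = 36047 + 17442 = 53489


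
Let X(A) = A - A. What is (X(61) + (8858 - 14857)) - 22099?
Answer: -28098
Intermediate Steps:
X(A) = 0
(X(61) + (8858 - 14857)) - 22099 = (0 + (8858 - 14857)) - 22099 = (0 - 5999) - 22099 = -5999 - 22099 = -28098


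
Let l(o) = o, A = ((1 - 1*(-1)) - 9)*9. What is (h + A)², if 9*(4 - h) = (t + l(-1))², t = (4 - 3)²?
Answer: 3481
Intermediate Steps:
A = -63 (A = ((1 + 1) - 9)*9 = (2 - 9)*9 = -7*9 = -63)
t = 1 (t = 1² = 1)
h = 4 (h = 4 - (1 - 1)²/9 = 4 - ⅑*0² = 4 - ⅑*0 = 4 + 0 = 4)
(h + A)² = (4 - 63)² = (-59)² = 3481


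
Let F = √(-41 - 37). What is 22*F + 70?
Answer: 70 + 22*I*√78 ≈ 70.0 + 194.3*I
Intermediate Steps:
F = I*√78 (F = √(-78) = I*√78 ≈ 8.8318*I)
22*F + 70 = 22*(I*√78) + 70 = 22*I*√78 + 70 = 70 + 22*I*√78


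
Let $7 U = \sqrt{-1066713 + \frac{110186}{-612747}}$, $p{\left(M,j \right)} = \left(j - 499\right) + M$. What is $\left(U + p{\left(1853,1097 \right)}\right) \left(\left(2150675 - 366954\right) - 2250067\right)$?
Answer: $-1143014046 - \frac{466346 i \sqrt{908179007227799}}{204249} \approx -1.143 \cdot 10^{9} - 6.8807 \cdot 10^{7} i$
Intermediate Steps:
$p{\left(M,j \right)} = -499 + M + j$ ($p{\left(M,j \right)} = \left(-499 + j\right) + M = -499 + M + j$)
$U = \frac{i \sqrt{908179007227799}}{204249}$ ($U = \frac{\sqrt{-1066713 + \frac{110186}{-612747}}}{7} = \frac{\sqrt{-1066713 + 110186 \left(- \frac{1}{612747}\right)}}{7} = \frac{\sqrt{-1066713 - \frac{110186}{612747}}}{7} = \frac{\sqrt{- \frac{653625300797}{612747}}}{7} = \frac{\frac{7}{204249} i \sqrt{908179007227799}}{7} = \frac{i \sqrt{908179007227799}}{204249} \approx 147.55 i$)
$\left(U + p{\left(1853,1097 \right)}\right) \left(\left(2150675 - 366954\right) - 2250067\right) = \left(\frac{i \sqrt{908179007227799}}{204249} + \left(-499 + 1853 + 1097\right)\right) \left(\left(2150675 - 366954\right) - 2250067\right) = \left(\frac{i \sqrt{908179007227799}}{204249} + 2451\right) \left(1783721 - 2250067\right) = \left(2451 + \frac{i \sqrt{908179007227799}}{204249}\right) \left(-466346\right) = -1143014046 - \frac{466346 i \sqrt{908179007227799}}{204249}$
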